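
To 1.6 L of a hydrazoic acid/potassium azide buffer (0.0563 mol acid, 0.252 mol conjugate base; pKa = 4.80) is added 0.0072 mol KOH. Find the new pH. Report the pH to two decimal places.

After neutralization: n(HN3) = 0.0491 mol, n(N3-) = 0.259 mol.
pH = pKa + log(n_N3-/n_HN3) = 4.80 + log(0.259/0.0491) = 4.80 + (+0.722)

pH = 5.52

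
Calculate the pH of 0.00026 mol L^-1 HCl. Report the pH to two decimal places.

pH = 3.59

HCl is a strong acid and dissociates completely, so [H+] = 0.00026 M.
pH = -log(0.00026) = 3.59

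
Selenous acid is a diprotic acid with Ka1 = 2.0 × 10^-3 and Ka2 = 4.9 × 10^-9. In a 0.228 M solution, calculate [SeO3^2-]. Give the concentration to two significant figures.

4.9 × 10^-9 M

First ionization gives [H+] ≈ [HSeO3-] = 2.04 × 10^-2 M.
Second step: Ka2 = [H+][SeO3^2-]/[HSeO3-] ≈ [SeO3^2-] (since [H+] ≈ [HSeO3-]).
So [SeO3^2-] ≈ Ka2.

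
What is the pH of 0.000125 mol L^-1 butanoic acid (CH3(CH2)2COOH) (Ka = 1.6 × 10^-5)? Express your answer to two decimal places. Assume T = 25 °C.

CH3(CH2)2COOH ⇌ CH3(CH2)2COO- + H+
From the ICE table, Ka = [H+]²/(0.000125 − [H+]) = 1.6 × 10^-5.
Here C₀/Ka ≈ 7.81, so the small-[H+] approximation fails. Use the quadratic:
[H+] = (−Ka + √(Ka² + 4·Ka·C₀))/2 = 3.74 × 10^-5 M
pH = −log[H+] = −log(3.74 × 10^-5) = 4.43

pH = 4.43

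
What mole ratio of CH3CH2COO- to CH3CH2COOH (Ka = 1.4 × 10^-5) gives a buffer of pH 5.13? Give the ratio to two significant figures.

ratio = 1.9

pKa = -log(1.4 × 10^-5) = 4.854
pH = pKa + log(r) ⇒ log(r) = 5.13 − 4.854 = +0.276
r = [CH3CH2COO-]/[CH3CH2COOH] = 10^(+0.276) = 1.89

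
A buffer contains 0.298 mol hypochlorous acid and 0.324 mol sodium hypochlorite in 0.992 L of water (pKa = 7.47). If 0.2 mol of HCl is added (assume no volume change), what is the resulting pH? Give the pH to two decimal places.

pH = 6.87

After neutralization: n(HOCl) = 0.498 mol, n(OCl-) = 0.124 mol.
pH = pKa + log([A⁻]/[HA]) = 7.47 + log(0.124/0.498) = 7.47 -0.604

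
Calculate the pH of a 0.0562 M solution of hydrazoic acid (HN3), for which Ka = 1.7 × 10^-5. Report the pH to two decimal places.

pH = 3.01

HN3 ⇌ N3- + H+
From the ICE table, Ka = [H+]²/(0.0562 − [H+]) = 1.7 × 10^-5.
Assume [H+] ≪ 0.0562: [H+] ≈ √(1.7 × 10^-5 × 0.0562) = 9.77 × 10^-4 M
([H+]/C₀ = 1.7% < 5%, so the approximation holds.)
pH = −log(9.77 × 10^-4) = 3.01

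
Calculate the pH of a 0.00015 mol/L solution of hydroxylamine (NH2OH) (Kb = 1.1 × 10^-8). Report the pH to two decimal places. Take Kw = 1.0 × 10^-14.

pH = 8.11

NH2OH + H2O ⇌ NH3OH+ + OH-
Let x = [OH-] at equilibrium. Kb = x²/(0.00015 − x).
Assume x ≪ 0.00015: x ≈ √(1.1 × 10^-8 × 0.00015) = 1.28 × 10^-6 M
Check: 0.86% ionized — well under 5%, approximation valid.
pOH = −log(1.28 × 10^-6) = 5.89; pH = 14.00 − 5.89 = 8.11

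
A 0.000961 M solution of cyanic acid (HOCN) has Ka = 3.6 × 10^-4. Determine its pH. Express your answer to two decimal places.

pH = 3.36

HOCN ⇌ OCN- + H+
From the ICE table, Ka = [H+]²/(0.000961 − [H+]) = 3.6 × 10^-4.
The 5% rule fails; solving [H+]² + Ka·[H+] − Ka·C₀ = 0 exactly:
[H+] = (−Ka + √(Ka² + 4·Ka·C₀))/2 = 4.35 × 10^-4 M
pH = −log(4.35 × 10^-4) = 3.36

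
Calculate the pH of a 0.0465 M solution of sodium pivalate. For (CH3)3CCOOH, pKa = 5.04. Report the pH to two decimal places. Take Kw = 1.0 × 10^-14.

(CH3)3CCOO- is the conjugate base of the weak acid (CH3)3CCOOH.
Ka = 10^(−5.04) = 9.12 × 10^-6
Kb = Kw/Ka = 1.0×10^-14 / 9.12 × 10^-6 = 1.10 × 10^-9
From the ICE table, Kb = [OH-]²/(0.0465 − [OH-]) = 1.10 × 10^-9.
Since Kb ≪ C₀, [OH-] ≈ √(Kb·C₀) = 7.15 × 10^-6 M.
pOH = 5.15, so pH = 14.00 − pOH = 8.85

pH = 8.85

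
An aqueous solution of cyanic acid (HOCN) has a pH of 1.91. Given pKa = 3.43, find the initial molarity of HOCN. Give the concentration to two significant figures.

C₀ = 4.2 × 10^-1 M

[H+] = 10^(-1.91) = 1.23 × 10^-2 M = x
Ka = 10^(−3.43) = 3.72 × 10^-4
Ka = x²/(C₀ − x) ⇒ C₀ = x + x²/Ka
C₀ = 1.23 × 10^-2 + (1.23 × 10^-2)²/(3.72 × 10^-4) = 4.19 × 10^-1 M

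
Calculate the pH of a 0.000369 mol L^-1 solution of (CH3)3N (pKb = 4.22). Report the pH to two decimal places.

(CH3)3N + H2O ⇌ (CH3)3NH+ + OH-
Kb = 10^(−4.22) = 6.03 × 10^-5
From the ICE table, Kb = [OH-]²/(0.000369 − [OH-]) = 6.03 × 10^-5.
Here C₀/Kb ≈ 6.12, so the small-[OH-] approximation fails. Use the quadratic:
[OH-] = [−6.03e-05 + √(6.03e-05² + 8.9e-08)]/2 = 1.22 × 10^-4 M
pOH = 3.91, so pH = 14.00 − pOH = 10.09

pH = 10.09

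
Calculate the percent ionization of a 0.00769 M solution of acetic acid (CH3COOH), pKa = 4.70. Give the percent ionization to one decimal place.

CH3COOH ⇌ CH3COO- + H+; let x = [H+] at equilibrium.
Ka = 10^(−4.70) = 2.00 × 10^-5
Solve x² + 2e-05x − 1.54e-07 = 0 → x = 3.82 × 10^-4 M
Fraction ionized = 3.82 × 10^-4 / 0.00769 = 0.0497 → 5.0%

5.0%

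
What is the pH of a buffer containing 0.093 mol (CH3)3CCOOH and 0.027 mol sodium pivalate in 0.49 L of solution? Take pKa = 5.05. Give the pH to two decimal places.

pH = 4.51

Using pH = pKa + log([base]/[acid]) with [base]/[acid] = 0.027/0.093:
pH = 5.05 + (-0.537) = 4.51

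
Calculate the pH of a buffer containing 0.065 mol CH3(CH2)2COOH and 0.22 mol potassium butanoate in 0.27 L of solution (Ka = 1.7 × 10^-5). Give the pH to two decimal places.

pH = 5.30

pKa = −log(1.7 × 10^-5) = 4.770
Henderson–Hasselbalch: pH = pKa + log([CH3(CH2)2COO-]/[CH3(CH2)2COOH]) = 4.770 + log(0.22/0.065)
pH = 4.770 + (+0.530) = 5.30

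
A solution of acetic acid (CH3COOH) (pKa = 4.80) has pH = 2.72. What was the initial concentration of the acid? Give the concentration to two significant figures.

C₀ = 2.3 × 10^-1 M

[H+] = 10^(-2.72) = 1.91 × 10^-3 M = x
Ka = 10^(−4.80) = 1.58 × 10^-5
Ka = x²/(C₀ − x) ⇒ C₀ = x + x²/Ka
C₀ = 1.91 × 10^-3 + (1.91 × 10^-3)²/(1.58 × 10^-5) = 2.33 × 10^-1 M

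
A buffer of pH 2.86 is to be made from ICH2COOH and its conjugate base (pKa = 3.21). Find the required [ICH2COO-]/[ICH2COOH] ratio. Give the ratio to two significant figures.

ratio = 0.45

pH = pKa + log(r) ⇒ log(r) = 2.86 − 3.21 = -0.35
r = [ICH2COO-]/[ICH2COOH] = 10^(-0.35) = 0.447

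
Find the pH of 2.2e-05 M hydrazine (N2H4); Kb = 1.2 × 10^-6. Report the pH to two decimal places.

pH = 8.66

N2H4 + H2O ⇌ N2H5+ + OH-
Kb = [OH-]²/(2.2e-05 − [OH-]) = 1.2 × 10^-6
[OH-] is not negligible relative to C₀; solve [OH-]² + 1.2e-06·[OH-] − 2.64e-11 = 0.
[OH-] = [−1.2e-06 + √(1.2e-06² + 1.06e-10)]/2 = 4.57 × 10^-6 M
pOH = −log(4.57 × 10^-6) = 5.34; pH = 14.00 − 5.34 = 8.66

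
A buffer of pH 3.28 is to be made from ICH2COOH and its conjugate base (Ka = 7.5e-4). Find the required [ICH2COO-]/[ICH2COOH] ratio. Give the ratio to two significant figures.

ratio = 1.4

pKa = -log(7.5 × 10^-4) = 3.125
pH = pKa + log(r) ⇒ log(r) = 3.28 − 3.125 = +0.155
r = [ICH2COO-]/[ICH2COOH] = 10^(+0.155) = 1.43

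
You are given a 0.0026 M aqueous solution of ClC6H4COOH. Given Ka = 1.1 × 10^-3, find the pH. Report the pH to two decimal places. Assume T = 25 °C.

ClC6H4COOH ⇌ ClC6H4COO- + H+
From the ICE table, Ka = [H+]²/(0.0026 − [H+]) = 1.1 × 10^-3.
Here C₀/Ka ≈ 2.36, so the small-[H+] approximation fails. Use the quadratic:
[H+] = (−Ka + √(Ka² + 4·Ka·C₀))/2 = 1.23 × 10^-3 M
pH = −log(1.23 × 10^-3) = 2.91

pH = 2.91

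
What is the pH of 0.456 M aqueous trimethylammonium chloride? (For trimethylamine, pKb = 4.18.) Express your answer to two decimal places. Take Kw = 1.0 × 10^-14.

pH = 5.08

(CH3)3NH+ is the conjugate acid of the weak base (CH3)3N.
Kb = 10^(−4.18) = 6.61 × 10^-5
Ka = Kw/Kb = 1.0×10^-14 / 6.61 × 10^-5 = 1.51 × 10^-10
From the ICE table, Ka = x²/(0.456 − x) = 1.51 × 10^-10.
Assume x ≪ 0.456: x ≈ √(1.51 × 10^-10 × 0.456) = 8.30 × 10^-6 M
pH = −log(8.30 × 10^-6) = 5.08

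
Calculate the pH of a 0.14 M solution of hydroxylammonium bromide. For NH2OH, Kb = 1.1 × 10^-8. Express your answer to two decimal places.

pH = 3.45

NH3OH+ is the conjugate acid of the weak base NH2OH.
Ka = Kw/Kb = 1.0×10^-14 / 1.1 × 10^-8 = 9.09 × 10^-7
From the ICE table, Ka = x²/(0.14 − x) = 9.09 × 10^-7.
Since Ka ≪ C₀, x ≈ √(Ka·C₀) = 3.57 × 10^-4 M.
(x/C₀ = 0.25% < 5%, so the approximation holds.)
pH = −log(3.57 × 10^-4) = 3.45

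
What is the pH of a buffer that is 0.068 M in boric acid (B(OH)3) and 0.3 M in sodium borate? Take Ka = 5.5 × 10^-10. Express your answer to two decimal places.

pKa = −log(5.5 × 10^-10) = 9.260
Using pH = pKa + log([base]/[acid]) with [base]/[acid] = 0.3/0.068:
pH = 9.260 + (+0.645) = 9.90

pH = 9.90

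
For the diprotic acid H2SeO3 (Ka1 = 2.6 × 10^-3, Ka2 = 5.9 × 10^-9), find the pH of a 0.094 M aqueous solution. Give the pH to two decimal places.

pH = 1.84

Ka1 ≫ Ka2, so treat the first dissociation as the only significant source of H+.
Ka1 = x²/(0.094 − x) = 2.6 × 10^-3
Solving the quadratic: x = (−Ka1 + √(Ka1² + 4·Ka1·C₀))/2 = 1.44 × 10^-2 M
pH = −log(1.44 × 10^-2) = 1.84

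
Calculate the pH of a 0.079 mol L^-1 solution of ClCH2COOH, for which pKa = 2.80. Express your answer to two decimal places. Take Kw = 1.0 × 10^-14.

pH = 1.98

ClCH2COOH ⇌ ClCH2COO- + H+
Ka = 10^(−2.80) = 1.58 × 10^-3
Ka = [H+]²/(0.079 − [H+]) = 1.58 × 10^-3
Here C₀/Ka ≈ 50, so the small-[H+] approximation fails. Use the quadratic:
[H+] = (−Ka + √(Ka² + 4·Ka·C₀))/2 = 1.04 × 10^-2 M
pH = −log[H+] = −log(1.04 × 10^-2) = 1.98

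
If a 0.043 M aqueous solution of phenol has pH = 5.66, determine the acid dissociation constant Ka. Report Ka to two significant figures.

[H+] = 10^(-5.66) = 2.19 × 10^-6 M
At equilibrium [HA] = 0.043 − 2.19 × 10^-6 = 4.30 × 10^-2 M
Ka = [H+][A-]/[HA] = (2.19 × 10^-6)² / 4.30 × 10^-2 = 1.1 × 10^-10

Ka = 1.1 × 10^-10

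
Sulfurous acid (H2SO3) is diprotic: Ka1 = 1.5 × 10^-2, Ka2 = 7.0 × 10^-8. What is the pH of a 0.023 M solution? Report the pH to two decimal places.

pH = 1.90

Since Ka1 ≫ Ka2, the first ionization dominates [H+].
Ka1 = x²/(0.023 − x) = 1.5 × 10^-2
Solving the quadratic: x = (−Ka1 + √(Ka1² + 4·Ka1·C₀))/2 = 1.25 × 10^-2 M
pH = −log(1.25 × 10^-2) = 1.90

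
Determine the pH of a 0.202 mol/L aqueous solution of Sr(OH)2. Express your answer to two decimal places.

pH = 13.61

Sr(OH)2 is a strong base (each formula unit releases 2 OH-); [OH-] = 0.404 M.
pOH = -log(0.404) = 0.39
pH = 14.00 - 0.39 = 13.61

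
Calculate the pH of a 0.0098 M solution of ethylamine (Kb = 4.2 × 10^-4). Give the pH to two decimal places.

C2H5NH2 + H2O ⇌ C2H5NH3+ + OH-
Let x = [OH-] at equilibrium. Kb = x²/(0.0098 − x).
x is not negligible relative to C₀; solve x² + 0.00042·x − 4.12e-06 = 0.
x = [−0.00042 + √(0.00042² + 1.65e-05)]/2 = 1.83 × 10^-3 M
pOH = −log(1.83 × 10^-3) = 2.74; pH = 14.00 − 2.74 = 11.26

pH = 11.26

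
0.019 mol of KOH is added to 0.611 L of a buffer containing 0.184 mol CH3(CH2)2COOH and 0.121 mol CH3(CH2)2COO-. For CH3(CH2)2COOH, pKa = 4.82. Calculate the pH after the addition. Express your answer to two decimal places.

After neutralization: n(CH3(CH2)2COOH) = 0.165 mol, n(CH3(CH2)2COO-) = 0.14 mol.
pH = pKa + log([A⁻]/[HA]) = 4.82 + log(0.14/0.165) = 4.82 -0.071

pH = 4.75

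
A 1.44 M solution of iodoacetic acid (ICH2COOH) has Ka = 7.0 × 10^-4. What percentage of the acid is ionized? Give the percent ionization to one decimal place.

ICH2COOH ⇌ ICH2COO- + H+; let x = [H+] at equilibrium.
x ≈ √(Ka·C₀) = √(7.0 × 10^-4 × 1.44) = 3.17 × 10^-2 M
Fraction ionized = 3.17 × 10^-2 / 1.44 = 0.0220 → 2.2%

2.2%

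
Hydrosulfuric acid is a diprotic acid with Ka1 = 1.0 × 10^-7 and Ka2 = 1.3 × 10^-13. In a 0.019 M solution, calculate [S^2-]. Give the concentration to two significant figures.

First ionization gives [H+] ≈ [HS-] = 4.36 × 10^-5 M.
Second step: Ka2 = [H+][S^2-]/[HS-] ≈ [S^2-] (since [H+] ≈ [HS-]).
So [S^2-] ≈ Ka2.

1.3 × 10^-13 M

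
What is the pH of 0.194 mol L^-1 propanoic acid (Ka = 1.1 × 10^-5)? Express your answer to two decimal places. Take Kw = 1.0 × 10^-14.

pH = 2.84

CH3CH2COOH ⇌ CH3CH2COO- + H+
Ka = [H+]²/(0.194 − [H+]) = 1.1 × 10^-5
Neglecting [H+] in the denominator: [H+] = √(1.1 × 10^-5 × 0.194) = 1.46 × 10^-3 M
Check: 0.75% ionized — well under 5%, approximation valid.
pH = −log[H+] = −log(1.46 × 10^-3) = 2.84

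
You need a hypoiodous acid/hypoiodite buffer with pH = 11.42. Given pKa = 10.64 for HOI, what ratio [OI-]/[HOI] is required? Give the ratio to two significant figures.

ratio = 6.0

pH = pKa + log(r) ⇒ log(r) = 11.42 − 10.64 = +0.78
r = [OI-]/[HOI] = 10^(+0.78) = 6.03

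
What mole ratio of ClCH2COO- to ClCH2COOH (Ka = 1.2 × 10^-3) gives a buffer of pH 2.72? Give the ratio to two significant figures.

pKa = -log(1.2 × 10^-3) = 2.921
pH = pKa + log(r) ⇒ log(r) = 2.72 − 2.921 = -0.201
r = [ClCH2COO-]/[ClCH2COOH] = 10^(-0.201) = 0.63

ratio = 0.63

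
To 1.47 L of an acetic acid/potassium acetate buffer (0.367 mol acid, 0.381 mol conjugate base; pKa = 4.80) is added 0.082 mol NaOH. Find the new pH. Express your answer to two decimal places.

OH- converts CH3COOH to CH3COO-: CH3COOH → 0.285 mol, CH3COO- → 0.463 mol.
pH = pKa + log(n_CH3COO-/n_CH3COOH) = 4.80 + log(0.463/0.285) = 4.80 + (+0.211)

pH = 5.01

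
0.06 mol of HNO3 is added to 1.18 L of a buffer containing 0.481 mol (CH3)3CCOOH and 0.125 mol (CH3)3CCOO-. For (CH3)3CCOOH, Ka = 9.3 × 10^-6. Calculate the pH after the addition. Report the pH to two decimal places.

After neutralization: n((CH3)3CCOOH) = 0.541 mol, n((CH3)3CCOO-) = 0.065 mol.
pKa = −log(9.3 × 10^-6) = 5.032
pH = pKa + log(n_(CH3)3CCOO-/n_(CH3)3CCOOH) = 5.032 + log(0.065/0.541) = 5.032 + (-0.920)

pH = 4.11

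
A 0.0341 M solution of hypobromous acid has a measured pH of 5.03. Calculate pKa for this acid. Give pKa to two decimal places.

pKa = 8.59

[H+] = 10^(-5.03) = 9.33 × 10^-6 M
At equilibrium [HA] = 0.0341 − 9.33 × 10^-6 = 3.41 × 10^-2 M
Ka = [H+][A-]/[HA] = (9.33 × 10^-6)² / 3.41 × 10^-2 = 2.55 × 10^-9
pKa = -log(2.55 × 10^-9) = 8.59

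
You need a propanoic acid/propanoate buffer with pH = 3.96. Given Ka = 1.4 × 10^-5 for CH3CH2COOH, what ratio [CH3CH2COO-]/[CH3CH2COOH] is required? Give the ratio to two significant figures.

pKa = -log(1.4 × 10^-5) = 4.854
pH = pKa + log(r) ⇒ log(r) = 3.96 − 4.854 = -0.894
r = [CH3CH2COO-]/[CH3CH2COOH] = 10^(-0.894) = 0.128

ratio = 0.13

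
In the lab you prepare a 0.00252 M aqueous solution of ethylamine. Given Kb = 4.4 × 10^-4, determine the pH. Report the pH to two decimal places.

C2H5NH2 + H2O ⇌ C2H5NH3+ + OH-
Kb = [OH-]²/(0.00252 − [OH-]) = 4.4 × 10^-4
The 5% rule fails; solving [OH-]² + Kb·[OH-] − Kb·C₀ = 0 exactly:
[OH-] = [−0.00044 + √(0.00044² + 4.44e-06)]/2 = 8.56 × 10^-4 M
pOH = −log(8.56 × 10^-4) = 3.07; pH = 14.00 − 3.07 = 10.93

pH = 10.93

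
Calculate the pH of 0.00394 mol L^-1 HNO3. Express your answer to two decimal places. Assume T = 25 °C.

HNO3 is a strong acid and dissociates completely, so [H+] = 0.00394 M.
pH = -log(0.00394) = 2.40

pH = 2.40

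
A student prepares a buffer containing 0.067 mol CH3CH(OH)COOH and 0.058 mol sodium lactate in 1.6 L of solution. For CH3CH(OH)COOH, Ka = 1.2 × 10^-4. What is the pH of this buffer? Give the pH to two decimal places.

pH = 3.86

pKa = −log(1.2 × 10^-4) = 3.921
Using pH = pKa + log([base]/[acid]) with [base]/[acid] = 0.058/0.067:
pH = 3.921 + (-0.063) = 3.86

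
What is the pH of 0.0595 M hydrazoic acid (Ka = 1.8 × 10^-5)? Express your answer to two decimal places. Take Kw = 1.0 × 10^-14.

HN3 ⇌ N3- + H+
Let x = [H+] at equilibrium. Ka = x²/(0.0595 − x).
Since Ka ≪ C₀, x ≈ √(Ka·C₀) = 1.03 × 10^-3 M.
pH = −log(1.03 × 10^-3) = 2.99

pH = 2.99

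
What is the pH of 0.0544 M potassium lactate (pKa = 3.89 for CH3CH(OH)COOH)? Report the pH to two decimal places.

CH3CH(OH)COO- is the conjugate base of the weak acid CH3CH(OH)COOH.
Ka = 10^(−3.89) = 1.29 × 10^-4
Kb = Kw/Ka = 1.0×10^-14 / 1.29 × 10^-4 = 7.75 × 10^-11
From the ICE table, Kb = x²/(0.0544 − x) = 7.75 × 10^-11.
Since Kb ≪ C₀, x ≈ √(Kb·C₀) = 2.05 × 10^-6 M.
Check: 0.0038% ionized — well under 5%, approximation valid.
pOH = 5.69, so pH = 14.00 − pOH = 8.31

pH = 8.31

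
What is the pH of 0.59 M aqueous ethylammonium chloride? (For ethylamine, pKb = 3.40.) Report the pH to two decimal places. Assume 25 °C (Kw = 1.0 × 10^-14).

C2H5NH3+ is the conjugate acid of the weak base C2H5NH2.
Kb = 10^(−3.40) = 3.98 × 10^-4
Ka = Kw/Kb = 1.0×10^-14 / 3.98 × 10^-4 = 2.51 × 10^-11
Ka = x²/(0.59 − x) = 2.51 × 10^-11
Since Ka ≪ C₀, x ≈ √(Ka·C₀) = 3.85 × 10^-6 M.
(x/C₀ = 0.00065% < 5%, so the approximation holds.)
pH = −log(3.85 × 10^-6) = 5.41

pH = 5.41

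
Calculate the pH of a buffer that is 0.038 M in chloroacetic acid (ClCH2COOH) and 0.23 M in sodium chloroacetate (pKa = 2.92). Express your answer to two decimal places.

pH = pKa + log([A⁻]/[HA]) = 2.92 + log(0.23/0.038)
pH = 2.92 + (+0.782) = 3.70

pH = 3.70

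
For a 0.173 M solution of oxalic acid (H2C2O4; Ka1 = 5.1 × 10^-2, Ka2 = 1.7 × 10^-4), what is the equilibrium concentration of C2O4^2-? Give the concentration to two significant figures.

First ionization gives [H+] ≈ [HC2O4-] = 7.18 × 10^-2 M.
Second step: Ka2 = [H+][C2O4^2-]/[HC2O4-] ≈ [C2O4^2-] (since [H+] ≈ [HC2O4-]).
So [C2O4^2-] ≈ Ka2.

1.7 × 10^-4 M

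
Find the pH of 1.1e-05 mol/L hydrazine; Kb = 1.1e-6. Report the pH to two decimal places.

N2H4 + H2O ⇌ N2H5+ + OH-
From the ICE table, Kb = [OH-]²/(1.1e-05 − [OH-]) = 1.1 × 10^-6.
The 5% rule fails; solving [OH-]² + Kb·[OH-] − Kb·C₀ = 0 exactly:
[OH-] = (−Kb + √(Kb² + 4·Kb·C₀))/2 = 2.97 × 10^-6 M
pOH = 5.53, so pH = 14.00 − pOH = 8.47

pH = 8.47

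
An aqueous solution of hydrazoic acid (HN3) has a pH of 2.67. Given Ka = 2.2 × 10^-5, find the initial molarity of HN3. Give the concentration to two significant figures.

[H+] = 10^(-2.67) = 2.14 × 10^-3 M = x
Ka = x²/(C₀ − x) ⇒ C₀ = x + x²/Ka
C₀ = 2.14 × 10^-3 + (2.14 × 10^-3)²/(2.2 × 10^-5) = 2.10 × 10^-1 M

C₀ = 2.1 × 10^-1 M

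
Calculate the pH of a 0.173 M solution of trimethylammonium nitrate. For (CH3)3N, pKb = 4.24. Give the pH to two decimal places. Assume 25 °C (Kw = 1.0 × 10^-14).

pH = 5.26

(CH3)3NH+ is the conjugate acid of the weak base (CH3)3N.
Kb = 10^(−4.24) = 5.75 × 10^-5
Ka = Kw/Kb = 1.0×10^-14 / 5.75 × 10^-5 = 1.74 × 10^-10
From the ICE table, Ka = x²/(0.173 − x) = 1.74 × 10^-10.
Neglecting x in the denominator: x = √(1.74 × 10^-10 × 0.173) = 5.49 × 10^-6 M
(x/C₀ = 0.0032% < 5%, so the approximation holds.)
pH = −log[H+] = −log(5.49 × 10^-6) = 5.26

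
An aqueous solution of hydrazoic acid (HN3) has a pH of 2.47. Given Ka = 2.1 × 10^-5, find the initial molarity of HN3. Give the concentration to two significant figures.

[H+] = 10^(-2.47) = 3.39 × 10^-3 M = x
Ka = x²/(C₀ − x) ⇒ C₀ = x + x²/Ka
C₀ = 3.39 × 10^-3 + (3.39 × 10^-3)²/(2.1 × 10^-5) = 5.51 × 10^-1 M

C₀ = 5.5 × 10^-1 M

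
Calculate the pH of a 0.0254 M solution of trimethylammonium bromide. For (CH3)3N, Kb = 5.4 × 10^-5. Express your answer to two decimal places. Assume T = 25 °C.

pH = 5.66

(CH3)3NH+ is the conjugate acid of the weak base (CH3)3N.
Ka = Kw/Kb = 1.0×10^-14 / 5.4 × 10^-5 = 1.85 × 10^-10
From the ICE table, Ka = [H+]²/(0.0254 − [H+]) = 1.85 × 10^-10.
Neglecting [H+] in the denominator: [H+] = √(1.85 × 10^-10 × 0.0254) = 2.17 × 10^-6 M
pH = −log(2.17 × 10^-6) = 5.66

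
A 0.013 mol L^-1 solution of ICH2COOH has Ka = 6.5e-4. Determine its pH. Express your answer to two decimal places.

ICH2COOH ⇌ ICH2COO- + H+
Let x = [H+] at equilibrium. Ka = x²/(0.013 − x).
x is not negligible relative to C₀; solve x² + 0.00065·x − 8.45e-06 = 0.
x = (−Ka + √(Ka² + 4·Ka·C₀))/2 = 2.60 × 10^-3 M
pH = −log[H+] = −log(2.60 × 10^-3) = 2.59

pH = 2.59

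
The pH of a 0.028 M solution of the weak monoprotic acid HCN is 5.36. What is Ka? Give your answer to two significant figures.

Ka = 6.8 × 10^-10

[H+] = 10^(-5.36) = 4.37 × 10^-6 M
At equilibrium [HA] = 0.028 − 4.37 × 10^-6 = 2.80 × 10^-2 M
Ka = [H+][A-]/[HA] = (4.37 × 10^-6)² / 2.80 × 10^-2 = 6.8 × 10^-10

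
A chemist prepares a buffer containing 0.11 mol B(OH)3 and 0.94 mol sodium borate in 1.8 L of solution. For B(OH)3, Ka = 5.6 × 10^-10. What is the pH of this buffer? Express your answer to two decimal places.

pKa = −log(5.6 × 10^-10) = 9.252
Using pH = pKa + log([base]/[acid]) with [base]/[acid] = 0.94/0.11:
pH = 9.252 + (+0.932) = 10.18

pH = 10.18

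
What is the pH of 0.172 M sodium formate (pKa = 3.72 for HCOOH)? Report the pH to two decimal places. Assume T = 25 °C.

HCOO- is the conjugate base of the weak acid HCOOH.
Ka = 10^(−3.72) = 1.91 × 10^-4
Kb = Kw/Ka = 1.0×10^-14 / 1.91 × 10^-4 = 5.24 × 10^-11
From the ICE table, Kb = [OH-]²/(0.172 − [OH-]) = 5.24 × 10^-11.
Neglecting [OH-] in the denominator: [OH-] = √(5.24 × 10^-11 × 0.172) = 3.00 × 10^-6 M
Check: 0.0017% ionized — well under 5%, approximation valid.
pOH = −log(3.00 × 10^-6) = 5.52; pH = 14.00 − 5.52 = 8.48

pH = 8.48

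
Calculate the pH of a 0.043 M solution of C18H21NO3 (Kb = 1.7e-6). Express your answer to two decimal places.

pH = 10.43

C18H21NO3 + H2O ⇌ C18H22NO3+ + OH-
Kb = [OH-]²/(0.043 − [OH-]) = 1.7 × 10^-6
Since Kb ≪ C₀, [OH-] ≈ √(Kb·C₀) = 2.70 × 10^-4 M.
pOH = 3.57, so pH = 14.00 − pOH = 10.43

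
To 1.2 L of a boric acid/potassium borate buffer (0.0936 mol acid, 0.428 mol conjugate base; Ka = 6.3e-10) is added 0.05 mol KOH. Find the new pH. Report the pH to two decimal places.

OH- converts B(OH)3 to B(OH)4-: B(OH)3 → 0.0436 mol, B(OH)4- → 0.478 mol.
pKa = −log(6.3 × 10^-10) = 9.201
pH = pKa + log([A⁻]/[HA]) = 9.201 + log(0.478/0.0436) = 9.201 +1.040

pH = 10.24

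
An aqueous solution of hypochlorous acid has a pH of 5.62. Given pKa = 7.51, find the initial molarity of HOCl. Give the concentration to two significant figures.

C₀ = 1.9 × 10^-4 M

[H+] = 10^(-5.62) = 2.40 × 10^-6 M = x
Ka = 10^(−7.51) = 3.09 × 10^-8
Ka = x²/(C₀ − x) ⇒ C₀ = x + x²/Ka
C₀ = 2.40 × 10^-6 + (2.40 × 10^-6)²/(3.09 × 10^-8) = 1.89 × 10^-4 M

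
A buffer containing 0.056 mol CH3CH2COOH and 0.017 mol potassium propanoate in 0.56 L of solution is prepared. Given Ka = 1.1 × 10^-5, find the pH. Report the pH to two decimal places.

pKa = −log(1.1 × 10^-5) = 4.959
Henderson–Hasselbalch: pH = pKa + log([CH3CH2COO-]/[CH3CH2COOH]) = 4.959 + log(0.017/0.056)
pH = 4.959 + (-0.518) = 4.44

pH = 4.44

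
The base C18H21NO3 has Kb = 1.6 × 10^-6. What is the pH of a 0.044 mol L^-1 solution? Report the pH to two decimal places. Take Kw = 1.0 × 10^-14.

pH = 10.42

C18H21NO3 + H2O ⇌ C18H22NO3+ + OH-
Kb = [OH-]²/(0.044 − [OH-]) = 1.6 × 10^-6
Neglecting [OH-] in the denominator: [OH-] = √(1.6 × 10^-6 × 0.044) = 2.65 × 10^-4 M
([OH-]/C₀ = 0.6% < 5%, so the approximation holds.)
pOH = −log(2.65 × 10^-4) = 3.58; pH = 14.00 − 3.58 = 10.42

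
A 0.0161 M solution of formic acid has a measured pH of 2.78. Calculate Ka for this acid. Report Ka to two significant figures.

Ka = 1.9 × 10^-4

[H+] = 10^(-2.78) = 1.66 × 10^-3 M
At equilibrium [HA] = 0.0161 − 1.66 × 10^-3 = 1.44 × 10^-2 M
Ka = [H+][A-]/[HA] = (1.66 × 10^-3)² / 1.44 × 10^-2 = 1.9 × 10^-4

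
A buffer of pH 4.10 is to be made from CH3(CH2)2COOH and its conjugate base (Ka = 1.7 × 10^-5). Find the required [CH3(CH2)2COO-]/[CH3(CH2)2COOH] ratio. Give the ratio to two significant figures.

ratio = 0.21

pKa = -log(1.7 × 10^-5) = 4.770
pH = pKa + log(r) ⇒ log(r) = 4.10 − 4.770 = -0.670
r = [CH3(CH2)2COO-]/[CH3(CH2)2COOH] = 10^(-0.670) = 0.214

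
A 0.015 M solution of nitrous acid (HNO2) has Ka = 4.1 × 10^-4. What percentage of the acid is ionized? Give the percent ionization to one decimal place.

HNO2 ⇌ NO2- + H+; let x = [H+] at equilibrium.
Solve x² + 0.00041x − 6.15e-06 = 0 → x = 2.28 × 10^-3 M
% ionization = x/C₀ × 100% = 2.28 × 10^-3/0.015 × 100% = 15.2%

15.2%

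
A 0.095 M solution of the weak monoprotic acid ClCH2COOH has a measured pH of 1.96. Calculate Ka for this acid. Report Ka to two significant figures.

Ka = 1.4 × 10^-3

[H+] = 10^(-1.96) = 1.10 × 10^-2 M
At equilibrium [HA] = 0.095 − 1.10 × 10^-2 = 8.40 × 10^-2 M
Ka = [H+][A-]/[HA] = (1.10 × 10^-2)² / 8.40 × 10^-2 = 1.4 × 10^-3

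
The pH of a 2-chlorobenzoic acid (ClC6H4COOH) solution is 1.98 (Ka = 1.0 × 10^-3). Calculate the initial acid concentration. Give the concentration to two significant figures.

C₀ = 1.2 × 10^-1 M

[H+] = 10^(-1.98) = 1.05 × 10^-2 M = x
Ka = x²/(C₀ − x) ⇒ C₀ = x + x²/Ka
C₀ = 1.05 × 10^-2 + (1.05 × 10^-2)²/(1.0 × 10^-3) = 1.21 × 10^-1 M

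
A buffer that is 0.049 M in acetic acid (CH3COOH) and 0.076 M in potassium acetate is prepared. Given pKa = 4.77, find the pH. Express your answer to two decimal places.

pH = 4.96

pH = pKa + log([A⁻]/[HA]) = 4.77 + log(0.076/0.049)
pH = 4.77 + (+0.191) = 4.96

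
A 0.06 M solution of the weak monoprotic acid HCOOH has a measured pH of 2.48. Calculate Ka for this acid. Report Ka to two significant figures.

Ka = 1.9 × 10^-4

[H+] = 10^(-2.48) = 3.31 × 10^-3 M
At equilibrium [HA] = 0.06 − 3.31 × 10^-3 = 5.67 × 10^-2 M
Ka = [H+][A-]/[HA] = (3.31 × 10^-3)² / 5.67 × 10^-2 = 1.9 × 10^-4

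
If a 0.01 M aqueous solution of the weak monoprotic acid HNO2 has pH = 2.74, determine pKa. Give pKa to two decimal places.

pKa = 3.39

[H+] = 10^(-2.74) = 1.82 × 10^-3 M
At equilibrium [HA] = 0.01 − 1.82 × 10^-3 = 8.18 × 10^-3 M
Ka = [H+][A-]/[HA] = (1.82 × 10^-3)² / 8.18 × 10^-3 = 4.05 × 10^-4
pKa = -log(4.05 × 10^-4) = 3.39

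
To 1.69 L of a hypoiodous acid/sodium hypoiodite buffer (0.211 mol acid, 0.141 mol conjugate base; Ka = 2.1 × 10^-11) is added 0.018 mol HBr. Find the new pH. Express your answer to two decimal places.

pH = 10.41

Added H+ converts OI- to HOI: HOI → 0.229 mol, OI- → 0.123 mol.
pKa = −log(2.1 × 10^-11) = 10.678
Henderson–Hasselbalch with mole ratio 0.123/0.229: pH = 10.678 + (-0.270)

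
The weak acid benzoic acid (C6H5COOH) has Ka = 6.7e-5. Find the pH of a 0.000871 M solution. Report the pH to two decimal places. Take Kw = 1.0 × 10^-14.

C6H5COOH ⇌ C6H5COO- + H+
Ka = [H+]²/(0.000871 − [H+]) = 6.7 × 10^-5
The 5% rule fails; solving [H+]² + Ka·[H+] − Ka·C₀ = 0 exactly:
[H+] = [−6.7e-05 + √(6.7e-05² + 2.33e-07)]/2 = 2.10 × 10^-4 M
pH = −log(2.10 × 10^-4) = 3.68

pH = 3.68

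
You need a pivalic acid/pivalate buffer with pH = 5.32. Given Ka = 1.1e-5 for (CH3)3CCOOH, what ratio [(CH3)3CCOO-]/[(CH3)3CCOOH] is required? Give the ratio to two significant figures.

ratio = 2.3

pKa = -log(1.1 × 10^-5) = 4.959
pH = pKa + log(r) ⇒ log(r) = 5.32 − 4.959 = +0.361
r = [(CH3)3CCOO-]/[(CH3)3CCOOH] = 10^(+0.361) = 2.3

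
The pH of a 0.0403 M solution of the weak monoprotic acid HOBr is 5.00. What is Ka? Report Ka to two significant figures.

[H+] = 10^(-5.00) = 1.00 × 10^-5 M
At equilibrium [HA] = 0.0403 − 1.00 × 10^-5 = 4.03 × 10^-2 M
Ka = [H+][A-]/[HA] = (1.00 × 10^-5)² / 4.03 × 10^-2 = 2.5 × 10^-9

Ka = 2.5 × 10^-9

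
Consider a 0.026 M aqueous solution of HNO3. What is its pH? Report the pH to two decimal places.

pH = 1.59

HNO3 is a strong acid and dissociates completely, so [H+] = 0.026 M.
pH = -log(0.026) = 1.59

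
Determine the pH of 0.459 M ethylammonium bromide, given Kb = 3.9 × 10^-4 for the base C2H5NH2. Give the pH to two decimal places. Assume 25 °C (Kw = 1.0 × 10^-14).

C2H5NH3+ is the conjugate acid of the weak base C2H5NH2.
Ka = Kw/Kb = 1.0×10^-14 / 3.9 × 10^-4 = 2.56 × 10^-11
Ka = [H+]²/(0.459 − [H+]) = 2.56 × 10^-11
Since Ka ≪ C₀, [H+] ≈ √(Ka·C₀) = 3.43 × 10^-6 M.
Check: 0.00075% ionized — well under 5%, approximation valid.
pH = −log[H+] = −log(3.43 × 10^-6) = 5.46

pH = 5.46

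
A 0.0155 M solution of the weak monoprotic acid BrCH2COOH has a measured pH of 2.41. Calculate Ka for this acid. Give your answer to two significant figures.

Ka = 1.3 × 10^-3

[H+] = 10^(-2.41) = 3.89 × 10^-3 M
At equilibrium [HA] = 0.0155 − 3.89 × 10^-3 = 1.16 × 10^-2 M
Ka = [H+][A-]/[HA] = (3.89 × 10^-3)² / 1.16 × 10^-2 = 1.3 × 10^-3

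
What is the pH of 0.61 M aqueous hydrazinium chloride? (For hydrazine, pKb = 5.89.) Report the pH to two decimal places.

pH = 4.16

N2H5+ is the conjugate acid of the weak base N2H4.
Kb = 10^(−5.89) = 1.29 × 10^-6
Ka = Kw/Kb = 1.0×10^-14 / 1.29 × 10^-6 = 7.75 × 10^-9
Ka = x²/(0.61 − x) = 7.75 × 10^-9
Since Ka ≪ C₀, x ≈ √(Ka·C₀) = 6.88 × 10^-5 M.
Check: 0.011% ionized — well under 5%, approximation valid.
pH = −log[H+] = −log(6.88 × 10^-5) = 4.16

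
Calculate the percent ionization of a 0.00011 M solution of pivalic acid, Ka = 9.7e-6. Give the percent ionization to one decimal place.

(CH3)3CCOOH ⇌ (CH3)3CCOO- + H+; let x = [H+] at equilibrium.
Ka = x²/(C₀ − x); solving the quadratic gives x = 2.82 × 10^-5 M.
% ionization = x/C₀ × 100% = 2.82 × 10^-5/0.00011 × 100% = 25.6%

25.6%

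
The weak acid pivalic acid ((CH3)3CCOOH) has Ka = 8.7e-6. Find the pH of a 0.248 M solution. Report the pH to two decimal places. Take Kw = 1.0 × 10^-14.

pH = 2.83

(CH3)3CCOOH ⇌ (CH3)3CCOO- + H+
From the ICE table, Ka = x²/(0.248 − x) = 8.7 × 10^-6.
Assume x ≪ 0.248: x ≈ √(8.7 × 10^-6 × 0.248) = 1.47 × 10^-3 M
pH = −log[H+] = −log(1.47 × 10^-3) = 2.83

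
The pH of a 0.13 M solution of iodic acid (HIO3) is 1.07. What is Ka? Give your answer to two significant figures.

[H+] = 10^(-1.07) = 8.51 × 10^-2 M
At equilibrium [HA] = 0.13 − 8.51 × 10^-2 = 4.49 × 10^-2 M
Ka = [H+][A-]/[HA] = (8.51 × 10^-2)² / 4.49 × 10^-2 = 1.6 × 10^-1

Ka = 1.6 × 10^-1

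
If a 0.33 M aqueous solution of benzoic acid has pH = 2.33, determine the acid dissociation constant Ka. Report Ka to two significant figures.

Ka = 6.7 × 10^-5

[H+] = 10^(-2.33) = 4.68 × 10^-3 M
At equilibrium [HA] = 0.33 − 4.68 × 10^-3 = 3.25 × 10^-1 M
Ka = [H+][A-]/[HA] = (4.68 × 10^-3)² / 3.25 × 10^-1 = 6.7 × 10^-5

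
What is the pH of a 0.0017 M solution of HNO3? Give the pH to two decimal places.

HNO3 is a strong acid and dissociates completely, so [H+] = 0.0017 M.
pH = -log(0.0017) = 2.77

pH = 2.77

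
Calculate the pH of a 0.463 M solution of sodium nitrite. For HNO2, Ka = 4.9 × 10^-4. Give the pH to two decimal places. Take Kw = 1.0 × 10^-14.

pH = 8.49

NO2- is the conjugate base of the weak acid HNO2.
Kb = Kw/Ka = 1.0×10^-14 / 4.9 × 10^-4 = 2.04 × 10^-11
From the ICE table, Kb = [OH-]²/(0.463 − [OH-]) = 2.04 × 10^-11.
Neglecting [OH-] in the denominator: [OH-] = √(2.04 × 10^-11 × 0.463) = 3.07 × 10^-6 M
pOH = −log(3.07 × 10^-6) = 5.51; pH = 14.00 − 5.51 = 8.49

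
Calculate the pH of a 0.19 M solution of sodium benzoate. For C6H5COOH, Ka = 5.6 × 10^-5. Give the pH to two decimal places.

C6H5COO- is the conjugate base of the weak acid C6H5COOH.
Kb = Kw/Ka = 1.0×10^-14 / 5.6 × 10^-5 = 1.79 × 10^-10
From the ICE table, Kb = [OH-]²/(0.19 − [OH-]) = 1.79 × 10^-10.
Assume [OH-] ≪ 0.19: [OH-] ≈ √(1.79 × 10^-10 × 0.19) = 5.83 × 10^-6 M
pOH = −log(5.83 × 10^-6) = 5.23; pH = 14.00 − 5.23 = 8.77

pH = 8.77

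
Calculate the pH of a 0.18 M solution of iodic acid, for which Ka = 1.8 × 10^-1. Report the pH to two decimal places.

pH = 0.95

HIO3 ⇌ IO3- + H+
From the ICE table, Ka = x²/(0.18 − x) = 1.8 × 10^-1.
The 5% rule fails; solving x² + Ka·x − Ka·C₀ = 0 exactly:
x = [−0.18 + √(0.18² + 0.13)]/2 = 1.11 × 10^-1 M
pH = −log[H+] = −log(1.11 × 10^-1) = 0.95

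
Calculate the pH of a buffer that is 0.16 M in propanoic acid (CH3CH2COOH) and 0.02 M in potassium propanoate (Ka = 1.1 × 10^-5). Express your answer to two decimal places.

pH = 4.06

pKa = −log(1.1 × 10^-5) = 4.959
Using pH = pKa + log([base]/[acid]) with [base]/[acid] = 0.02/0.16:
pH = 4.959 + (-0.903) = 4.06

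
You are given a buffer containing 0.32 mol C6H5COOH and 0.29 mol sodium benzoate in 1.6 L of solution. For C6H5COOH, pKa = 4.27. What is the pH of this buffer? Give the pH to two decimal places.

Using pH = pKa + log([base]/[acid]) with [base]/[acid] = 0.29/0.32:
pH = 4.27 + (-0.043) = 4.23

pH = 4.23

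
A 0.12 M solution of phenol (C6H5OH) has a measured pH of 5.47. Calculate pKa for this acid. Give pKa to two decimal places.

pKa = 10.02

[H+] = 10^(-5.47) = 3.39 × 10^-6 M
At equilibrium [HA] = 0.12 − 3.39 × 10^-6 = 1.20 × 10^-1 M
Ka = [H+][A-]/[HA] = (3.39 × 10^-6)² / 1.20 × 10^-1 = 9.58 × 10^-11
pKa = -log(9.58 × 10^-11) = 10.02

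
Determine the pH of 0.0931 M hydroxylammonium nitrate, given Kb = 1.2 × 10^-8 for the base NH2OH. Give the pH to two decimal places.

NH3OH+ is the conjugate acid of the weak base NH2OH.
Ka = Kw/Kb = 1.0×10^-14 / 1.2 × 10^-8 = 8.33 × 10^-7
From the ICE table, Ka = x²/(0.0931 − x) = 8.33 × 10^-7.
Neglecting x in the denominator: x = √(8.33 × 10^-7 × 0.0931) = 2.78 × 10^-4 M
pH = −log(2.78 × 10^-4) = 3.56

pH = 3.56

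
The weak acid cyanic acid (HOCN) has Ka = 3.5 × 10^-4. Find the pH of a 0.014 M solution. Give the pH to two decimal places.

pH = 2.69

HOCN ⇌ OCN- + H+
Ka = [H+]²/(0.014 − [H+]) = 3.5 × 10^-4
[H+] is not negligible relative to C₀; solve [H+]² + 0.00035·[H+] − 4.9e-06 = 0.
[H+] = (−Ka + √(Ka² + 4·Ka·C₀))/2 = 2.05 × 10^-3 M
pH = −log[H+] = −log(2.05 × 10^-3) = 2.69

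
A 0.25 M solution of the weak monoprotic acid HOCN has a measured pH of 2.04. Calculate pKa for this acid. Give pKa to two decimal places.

[H+] = 10^(-2.04) = 9.12 × 10^-3 M
At equilibrium [HA] = 0.25 − 9.12 × 10^-3 = 2.41 × 10^-1 M
Ka = [H+][A-]/[HA] = (9.12 × 10^-3)² / 2.41 × 10^-1 = 3.45 × 10^-4
pKa = -log(3.45 × 10^-4) = 3.46

pKa = 3.46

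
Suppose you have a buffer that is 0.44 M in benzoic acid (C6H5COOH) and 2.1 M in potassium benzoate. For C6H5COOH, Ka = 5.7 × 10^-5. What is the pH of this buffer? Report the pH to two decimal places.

pH = 4.92

pKa = −log(5.7 × 10^-5) = 4.244
pH = pKa + log([A⁻]/[HA]) = 4.244 + log(2.1/0.44)
pH = 4.244 + (+0.679) = 4.92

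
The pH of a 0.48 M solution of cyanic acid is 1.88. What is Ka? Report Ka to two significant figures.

[H+] = 10^(-1.88) = 1.32 × 10^-2 M
At equilibrium [HA] = 0.48 − 1.32 × 10^-2 = 4.67 × 10^-1 M
Ka = [H+][A-]/[HA] = (1.32 × 10^-2)² / 4.67 × 10^-1 = 3.7 × 10^-4

Ka = 3.7 × 10^-4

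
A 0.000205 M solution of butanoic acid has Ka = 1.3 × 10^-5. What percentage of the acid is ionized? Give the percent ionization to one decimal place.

CH3(CH2)2COOH ⇌ CH3(CH2)2COO- + H+; let x = [H+] at equilibrium.
Solve x² + 1.3e-05x − 2.66e-09 = 0 → x = 4.55 × 10^-5 M
% ionization = x/C₀ × 100% = 4.55 × 10^-5/0.000205 × 100% = 22.2%

22.2%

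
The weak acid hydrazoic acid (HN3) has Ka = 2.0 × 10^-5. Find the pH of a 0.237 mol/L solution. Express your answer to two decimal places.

HN3 ⇌ N3- + H+
Ka = [H+]²/(0.237 − [H+]) = 2.0 × 10^-5
Assume [H+] ≪ 0.237: [H+] ≈ √(2.0 × 10^-5 × 0.237) = 2.18 × 10^-3 M
pH = −log[H+] = −log(2.18 × 10^-3) = 2.66

pH = 2.66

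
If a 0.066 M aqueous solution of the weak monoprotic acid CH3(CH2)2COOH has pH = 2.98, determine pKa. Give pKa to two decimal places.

[H+] = 10^(-2.98) = 1.05 × 10^-3 M
At equilibrium [HA] = 0.066 − 1.05 × 10^-3 = 6.50 × 10^-2 M
Ka = [H+][A-]/[HA] = (1.05 × 10^-3)² / 6.50 × 10^-2 = 1.70 × 10^-5
pKa = -log(1.70 × 10^-5) = 4.77

pKa = 4.77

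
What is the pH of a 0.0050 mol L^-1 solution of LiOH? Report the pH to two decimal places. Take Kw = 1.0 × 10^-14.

LiOH is a strong base; [OH-] = 0.005 M.
pOH = -log(0.005) = 2.30
pH = 14.00 - 2.30 = 11.70

pH = 11.70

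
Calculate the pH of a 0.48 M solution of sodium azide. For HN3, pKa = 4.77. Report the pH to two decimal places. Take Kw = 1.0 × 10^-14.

N3- is the conjugate base of the weak acid HN3.
Ka = 10^(−4.77) = 1.70 × 10^-5
Kb = Kw/Ka = 1.0×10^-14 / 1.70 × 10^-5 = 5.88 × 10^-10
From the ICE table, Kb = [OH-]²/(0.48 − [OH-]) = 5.88 × 10^-10.
Since Kb ≪ C₀, [OH-] ≈ √(Kb·C₀) = 1.68 × 10^-5 M.
([OH-]/C₀ = 0.0035% < 5%, so the approximation holds.)
pOH = 4.77, so pH = 14.00 − pOH = 9.23

pH = 9.23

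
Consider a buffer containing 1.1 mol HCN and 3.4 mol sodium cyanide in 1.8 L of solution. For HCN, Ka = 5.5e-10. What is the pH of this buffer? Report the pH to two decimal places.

pKa = −log(5.5 × 10^-10) = 9.260
pH = pKa + log([A⁻]/[HA]) = 9.260 + log(3.4/1.1)
pH = 9.260 + (+0.490) = 9.75

pH = 9.75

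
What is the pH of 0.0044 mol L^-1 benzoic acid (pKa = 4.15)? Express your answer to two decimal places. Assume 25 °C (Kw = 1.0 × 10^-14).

pH = 3.28

C6H5COOH ⇌ C6H5COO- + H+
Ka = 10^(−4.15) = 7.08 × 10^-5
From the ICE table, Ka = x²/(0.0044 − x) = 7.08 × 10^-5.
x is not negligible relative to C₀; solve x² + 7.08e-05·x − 3.12e-07 = 0.
x = (−Ka + √(Ka² + 4·Ka·C₀))/2 = 5.24 × 10^-4 M
pH = −log(5.24 × 10^-4) = 3.28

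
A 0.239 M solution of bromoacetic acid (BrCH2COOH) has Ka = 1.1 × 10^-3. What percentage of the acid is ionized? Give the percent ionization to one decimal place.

BrCH2COOH ⇌ BrCH2COO- + H+; let x = [H+] at equilibrium.
Solve x² + 0.0011x − 0.000263 = 0 → x = 1.57 × 10^-2 M
Fraction ionized = 1.57 × 10^-2 / 0.239 = 0.0657 → 6.6%

6.6%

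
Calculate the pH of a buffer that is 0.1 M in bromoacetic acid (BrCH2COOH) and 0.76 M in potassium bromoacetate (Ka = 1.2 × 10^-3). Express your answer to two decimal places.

pKa = −log(1.2 × 10^-3) = 2.921
Using pH = pKa + log([base]/[acid]) with [base]/[acid] = 0.76/0.1:
pH = 2.921 + (+0.881) = 3.80

pH = 3.80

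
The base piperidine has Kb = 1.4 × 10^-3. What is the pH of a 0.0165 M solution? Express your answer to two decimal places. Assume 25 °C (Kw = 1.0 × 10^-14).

C5H10NH + H2O ⇌ C5H10NH2+ + OH-
Kb = x²/(0.0165 − x) = 1.4 × 10^-3
x is not negligible relative to C₀; solve x² + 0.0014·x − 2.31e-05 = 0.
x = (−Kb + √(Kb² + 4·Kb·C₀))/2 = 4.16 × 10^-3 M
pOH = 2.38, so pH = 14.00 − pOH = 11.62

pH = 11.62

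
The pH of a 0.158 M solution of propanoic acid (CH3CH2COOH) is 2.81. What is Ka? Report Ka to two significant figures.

Ka = 1.5 × 10^-5

[H+] = 10^(-2.81) = 1.55 × 10^-3 M
At equilibrium [HA] = 0.158 − 1.55 × 10^-3 = 1.56 × 10^-1 M
Ka = [H+][A-]/[HA] = (1.55 × 10^-3)² / 1.56 × 10^-1 = 1.5 × 10^-5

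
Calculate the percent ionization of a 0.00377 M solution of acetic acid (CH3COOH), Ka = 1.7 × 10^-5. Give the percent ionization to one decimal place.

CH3COOH ⇌ CH3COO- + H+; let x = [H+] at equilibrium.
Solve x² + 1.7e-05x − 6.41e-08 = 0 → x = 2.45 × 10^-4 M
Fraction ionized = 2.45 × 10^-4 / 0.00377 = 0.0650 → 6.5%

6.5%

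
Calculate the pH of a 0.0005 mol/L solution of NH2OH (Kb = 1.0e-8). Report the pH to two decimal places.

pH = 8.35

NH2OH + H2O ⇌ NH3OH+ + OH-
From the ICE table, Kb = [OH-]²/(0.0005 − [OH-]) = 1.0 × 10^-8.
Since Kb ≪ C₀, [OH-] ≈ √(Kb·C₀) = 2.24 × 10^-6 M.
Check: 0.45% ionized — well under 5%, approximation valid.
pOH = −log(2.24 × 10^-6) = 5.65; pH = 14.00 − 5.65 = 8.35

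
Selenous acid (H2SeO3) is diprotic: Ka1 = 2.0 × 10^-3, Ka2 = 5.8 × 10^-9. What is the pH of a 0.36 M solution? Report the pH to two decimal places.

Since Ka1 ≫ Ka2, the first ionization dominates [H+].
Ka1 = x²/(0.36 − x) = 2.0 × 10^-3
Solving the quadratic: x = (−Ka1 + √(Ka1² + 4·Ka1·C₀))/2 = 2.59 × 10^-2 M
pH = −log(2.59 × 10^-2) = 1.59

pH = 1.59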